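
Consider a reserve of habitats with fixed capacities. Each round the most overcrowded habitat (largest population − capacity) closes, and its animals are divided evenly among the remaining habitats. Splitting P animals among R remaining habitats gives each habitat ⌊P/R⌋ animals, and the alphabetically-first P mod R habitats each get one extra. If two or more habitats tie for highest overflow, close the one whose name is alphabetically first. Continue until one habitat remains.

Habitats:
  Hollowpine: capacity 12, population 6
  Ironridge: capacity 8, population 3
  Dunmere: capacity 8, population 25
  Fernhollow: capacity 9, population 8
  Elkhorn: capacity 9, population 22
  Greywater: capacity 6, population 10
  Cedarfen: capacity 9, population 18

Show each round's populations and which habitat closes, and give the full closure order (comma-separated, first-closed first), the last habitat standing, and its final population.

Round 1: Cedarfen=18 Dunmere=25 Elkhorn=22 Fernhollow=8 Greywater=10 Hollowpine=6 Ironridge=3 → close Dunmere (overflow 17)
  25÷6 = 4 each, +1 to first 1
Round 2: Cedarfen=23 Elkhorn=26 Fernhollow=12 Greywater=14 Hollowpine=10 Ironridge=7 → close Elkhorn (overflow 17)
  26÷5 = 5 each, +1 to first 1
Round 3: Cedarfen=29 Fernhollow=17 Greywater=19 Hollowpine=15 Ironridge=12 → close Cedarfen (overflow 20)
  29÷4 = 7 each, +1 to first 1
Round 4: Fernhollow=25 Greywater=26 Hollowpine=22 Ironridge=19 → close Greywater (overflow 20)
  26÷3 = 8 each, +1 to first 2
Round 5: Fernhollow=34 Hollowpine=31 Ironridge=27 → close Fernhollow (overflow 25)
  34÷2 = 17 each, +1 to first 0
Round 6: Hollowpine=48 Ironridge=44 → close Hollowpine (overflow 36)
  48÷1 = 48 each, +1 to first 0

Closure order: Dunmere, Elkhorn, Cedarfen, Greywater, Fernhollow, Hollowpine
Last habitat: Ironridge with 92 animals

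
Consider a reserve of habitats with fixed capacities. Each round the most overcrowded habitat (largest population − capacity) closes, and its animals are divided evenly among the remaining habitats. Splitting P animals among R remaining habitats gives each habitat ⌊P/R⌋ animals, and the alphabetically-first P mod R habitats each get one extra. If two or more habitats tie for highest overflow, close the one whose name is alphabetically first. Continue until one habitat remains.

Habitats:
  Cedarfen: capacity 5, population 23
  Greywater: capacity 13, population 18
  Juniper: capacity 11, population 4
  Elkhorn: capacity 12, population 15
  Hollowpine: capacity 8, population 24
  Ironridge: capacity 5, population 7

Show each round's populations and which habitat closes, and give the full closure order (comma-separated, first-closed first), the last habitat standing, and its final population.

Closure order: Cedarfen, Hollowpine, Greywater, Elkhorn, Ironridge
Last habitat: Juniper with 91 animals

Round 1: Cedarfen=23 Elkhorn=15 Greywater=18 Hollowpine=24 Ironridge=7 Juniper=4 → close Cedarfen (overflow 18)
  23÷5 = 4 each, +1 to first 3
Round 2: Elkhorn=20 Greywater=23 Hollowpine=29 Ironridge=11 Juniper=8 → close Hollowpine (overflow 21)
  29÷4 = 7 each, +1 to first 1
Round 3: Elkhorn=28 Greywater=30 Ironridge=18 Juniper=15 → close Greywater (overflow 17)
  30÷3 = 10 each, +1 to first 0
Round 4: Elkhorn=38 Ironridge=28 Juniper=25 → close Elkhorn (overflow 26)
  38÷2 = 19 each, +1 to first 0
Round 5: Ironridge=47 Juniper=44 → close Ironridge (overflow 42)
  47÷1 = 47 each, +1 to first 0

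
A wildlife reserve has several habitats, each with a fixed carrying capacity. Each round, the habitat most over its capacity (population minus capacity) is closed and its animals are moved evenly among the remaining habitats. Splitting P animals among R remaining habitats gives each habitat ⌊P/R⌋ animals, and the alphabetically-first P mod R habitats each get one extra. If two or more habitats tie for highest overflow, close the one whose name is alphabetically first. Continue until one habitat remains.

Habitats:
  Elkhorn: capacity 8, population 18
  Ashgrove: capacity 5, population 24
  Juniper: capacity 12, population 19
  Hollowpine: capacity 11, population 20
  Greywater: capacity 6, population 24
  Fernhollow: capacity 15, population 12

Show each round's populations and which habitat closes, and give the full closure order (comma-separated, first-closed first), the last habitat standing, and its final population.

Round 1: Ashgrove=24 Elkhorn=18 Fernhollow=12 Greywater=24 Hollowpine=20 Juniper=19 → close Ashgrove (overflow 19)
  24÷5 = 4 each, +1 to first 4
Round 2: Elkhorn=23 Fernhollow=17 Greywater=29 Hollowpine=25 Juniper=23 → close Greywater (overflow 23)
  29÷4 = 7 each, +1 to first 1
Round 3: Elkhorn=31 Fernhollow=24 Hollowpine=32 Juniper=30 → close Elkhorn (overflow 23)
  31÷3 = 10 each, +1 to first 1
Round 4: Fernhollow=35 Hollowpine=42 Juniper=40 → close Hollowpine (overflow 31)
  42÷2 = 21 each, +1 to first 0
Round 5: Fernhollow=56 Juniper=61 → close Juniper (overflow 49)
  61÷1 = 61 each, +1 to first 0

Closure order: Ashgrove, Greywater, Elkhorn, Hollowpine, Juniper
Last habitat: Fernhollow with 117 animals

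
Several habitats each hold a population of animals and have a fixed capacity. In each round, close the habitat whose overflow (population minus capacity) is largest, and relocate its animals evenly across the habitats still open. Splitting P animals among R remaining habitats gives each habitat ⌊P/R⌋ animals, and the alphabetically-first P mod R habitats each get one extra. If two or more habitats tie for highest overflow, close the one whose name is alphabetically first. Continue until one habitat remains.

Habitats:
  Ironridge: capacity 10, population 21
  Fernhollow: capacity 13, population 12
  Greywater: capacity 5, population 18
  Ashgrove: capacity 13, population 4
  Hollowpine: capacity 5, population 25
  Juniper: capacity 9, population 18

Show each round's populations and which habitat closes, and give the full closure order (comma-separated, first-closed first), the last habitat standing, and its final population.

Closure order: Hollowpine, Greywater, Ironridge, Juniper, Fernhollow
Last habitat: Ashgrove with 98 animals

Round 1: Ashgrove=4 Fernhollow=12 Greywater=18 Hollowpine=25 Ironridge=21 Juniper=18 → close Hollowpine (overflow 20)
  25÷5 = 5 each, +1 to first 0
Round 2: Ashgrove=9 Fernhollow=17 Greywater=23 Ironridge=26 Juniper=23 → close Greywater (overflow 18)
  23÷4 = 5 each, +1 to first 3
Round 3: Ashgrove=15 Fernhollow=23 Ironridge=32 Juniper=28 → close Ironridge (overflow 22)
  32÷3 = 10 each, +1 to first 2
Round 4: Ashgrove=26 Fernhollow=34 Juniper=38 → close Juniper (overflow 29)
  38÷2 = 19 each, +1 to first 0
Round 5: Ashgrove=45 Fernhollow=53 → close Fernhollow (overflow 40)
  53÷1 = 53 each, +1 to first 0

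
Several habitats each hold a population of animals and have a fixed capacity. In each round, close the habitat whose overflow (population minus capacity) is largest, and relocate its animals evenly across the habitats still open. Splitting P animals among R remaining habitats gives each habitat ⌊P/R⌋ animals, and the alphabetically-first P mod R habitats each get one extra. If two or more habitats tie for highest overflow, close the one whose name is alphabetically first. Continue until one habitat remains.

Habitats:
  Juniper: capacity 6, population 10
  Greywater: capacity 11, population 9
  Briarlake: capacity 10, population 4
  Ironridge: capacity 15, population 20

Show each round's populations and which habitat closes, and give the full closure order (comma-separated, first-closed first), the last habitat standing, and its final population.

Round 1: Briarlake=4 Greywater=9 Ironridge=20 Juniper=10 → close Ironridge (overflow 5)
  20÷3 = 6 each, +1 to first 2
Round 2: Briarlake=11 Greywater=16 Juniper=16 → close Juniper (overflow 10)
  16÷2 = 8 each, +1 to first 0
Round 3: Briarlake=19 Greywater=24 → close Greywater (overflow 13)
  24÷1 = 24 each, +1 to first 0

Closure order: Ironridge, Juniper, Greywater
Last habitat: Briarlake with 43 animals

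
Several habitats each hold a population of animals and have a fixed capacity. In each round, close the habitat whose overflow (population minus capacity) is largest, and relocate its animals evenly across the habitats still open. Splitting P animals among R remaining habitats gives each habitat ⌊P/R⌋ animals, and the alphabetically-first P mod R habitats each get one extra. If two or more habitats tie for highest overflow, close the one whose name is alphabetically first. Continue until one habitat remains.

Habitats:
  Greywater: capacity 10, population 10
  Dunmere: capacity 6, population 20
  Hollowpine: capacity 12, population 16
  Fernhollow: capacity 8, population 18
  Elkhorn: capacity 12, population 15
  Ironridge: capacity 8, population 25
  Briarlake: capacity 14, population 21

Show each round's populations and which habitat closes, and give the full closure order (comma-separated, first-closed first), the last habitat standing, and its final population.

Closure order: Ironridge, Dunmere, Fernhollow, Briarlake, Elkhorn, Hollowpine
Last habitat: Greywater with 125 animals

Round 1: Briarlake=21 Dunmere=20 Elkhorn=15 Fernhollow=18 Greywater=10 Hollowpine=16 Ironridge=25 → close Ironridge (overflow 17)
  25÷6 = 4 each, +1 to first 1
Round 2: Briarlake=26 Dunmere=24 Elkhorn=19 Fernhollow=22 Greywater=14 Hollowpine=20 → close Dunmere (overflow 18)
  24÷5 = 4 each, +1 to first 4
Round 3: Briarlake=31 Elkhorn=24 Fernhollow=27 Greywater=19 Hollowpine=24 → close Fernhollow (overflow 19)
  27÷4 = 6 each, +1 to first 3
Round 4: Briarlake=38 Elkhorn=31 Greywater=26 Hollowpine=30 → close Briarlake (overflow 24)
  38÷3 = 12 each, +1 to first 2
Round 5: Elkhorn=44 Greywater=39 Hollowpine=42 → close Elkhorn (overflow 32)
  44÷2 = 22 each, +1 to first 0
Round 6: Greywater=61 Hollowpine=64 → close Hollowpine (overflow 52)
  64÷1 = 64 each, +1 to first 0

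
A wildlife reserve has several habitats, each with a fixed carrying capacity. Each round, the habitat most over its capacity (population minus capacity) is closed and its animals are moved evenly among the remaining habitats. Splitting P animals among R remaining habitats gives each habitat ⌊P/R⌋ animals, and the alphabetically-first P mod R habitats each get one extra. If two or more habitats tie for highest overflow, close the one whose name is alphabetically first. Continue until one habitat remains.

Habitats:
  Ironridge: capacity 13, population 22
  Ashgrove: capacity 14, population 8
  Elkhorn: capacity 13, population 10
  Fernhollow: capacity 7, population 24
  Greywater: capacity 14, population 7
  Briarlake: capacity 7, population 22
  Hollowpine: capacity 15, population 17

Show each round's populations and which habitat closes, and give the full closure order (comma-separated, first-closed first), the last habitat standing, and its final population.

Round 1: Ashgrove=8 Briarlake=22 Elkhorn=10 Fernhollow=24 Greywater=7 Hollowpine=17 Ironridge=22 → close Fernhollow (overflow 17)
  24÷6 = 4 each, +1 to first 0
Round 2: Ashgrove=12 Briarlake=26 Elkhorn=14 Greywater=11 Hollowpine=21 Ironridge=26 → close Briarlake (overflow 19)
  26÷5 = 5 each, +1 to first 1
Round 3: Ashgrove=18 Elkhorn=19 Greywater=16 Hollowpine=26 Ironridge=31 → close Ironridge (overflow 18)
  31÷4 = 7 each, +1 to first 3
Round 4: Ashgrove=26 Elkhorn=27 Greywater=24 Hollowpine=33 → close Hollowpine (overflow 18)
  33÷3 = 11 each, +1 to first 0
Round 5: Ashgrove=37 Elkhorn=38 Greywater=35 → close Elkhorn (overflow 25)
  38÷2 = 19 each, +1 to first 0
Round 6: Ashgrove=56 Greywater=54 → close Ashgrove (overflow 42)
  56÷1 = 56 each, +1 to first 0

Closure order: Fernhollow, Briarlake, Ironridge, Hollowpine, Elkhorn, Ashgrove
Last habitat: Greywater with 110 animals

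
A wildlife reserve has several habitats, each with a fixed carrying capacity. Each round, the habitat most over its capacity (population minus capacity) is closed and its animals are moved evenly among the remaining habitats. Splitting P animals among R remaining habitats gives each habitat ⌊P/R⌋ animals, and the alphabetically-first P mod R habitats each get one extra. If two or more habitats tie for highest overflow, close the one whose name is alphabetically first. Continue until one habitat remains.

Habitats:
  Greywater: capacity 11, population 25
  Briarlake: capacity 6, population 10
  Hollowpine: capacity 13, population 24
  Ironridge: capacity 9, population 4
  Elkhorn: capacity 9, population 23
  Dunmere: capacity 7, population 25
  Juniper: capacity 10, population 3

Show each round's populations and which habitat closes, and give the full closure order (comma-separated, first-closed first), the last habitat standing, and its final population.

Closure order: Dunmere, Elkhorn, Greywater, Hollowpine, Briarlake, Ironridge
Last habitat: Juniper with 114 animals

Round 1: Briarlake=10 Dunmere=25 Elkhorn=23 Greywater=25 Hollowpine=24 Ironridge=4 Juniper=3 → close Dunmere (overflow 18)
  25÷6 = 4 each, +1 to first 1
Round 2: Briarlake=15 Elkhorn=27 Greywater=29 Hollowpine=28 Ironridge=8 Juniper=7 → close Elkhorn (overflow 18)
  27÷5 = 5 each, +1 to first 2
Round 3: Briarlake=21 Greywater=35 Hollowpine=33 Ironridge=13 Juniper=12 → close Greywater (overflow 24)
  35÷4 = 8 each, +1 to first 3
Round 4: Briarlake=30 Hollowpine=42 Ironridge=22 Juniper=20 → close Hollowpine (overflow 29)
  42÷3 = 14 each, +1 to first 0
Round 5: Briarlake=44 Ironridge=36 Juniper=34 → close Briarlake (overflow 38)
  44÷2 = 22 each, +1 to first 0
Round 6: Ironridge=58 Juniper=56 → close Ironridge (overflow 49)
  58÷1 = 58 each, +1 to first 0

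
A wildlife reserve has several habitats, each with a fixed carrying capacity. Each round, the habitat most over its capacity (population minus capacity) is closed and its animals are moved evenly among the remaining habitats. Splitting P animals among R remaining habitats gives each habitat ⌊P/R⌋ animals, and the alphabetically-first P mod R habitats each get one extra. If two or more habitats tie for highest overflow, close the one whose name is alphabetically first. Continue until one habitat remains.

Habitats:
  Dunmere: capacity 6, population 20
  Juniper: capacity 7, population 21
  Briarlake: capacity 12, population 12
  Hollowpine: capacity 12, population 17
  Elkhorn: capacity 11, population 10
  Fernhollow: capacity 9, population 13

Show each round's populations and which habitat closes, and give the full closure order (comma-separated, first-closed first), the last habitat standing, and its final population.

Closure order: Dunmere, Juniper, Hollowpine, Fernhollow, Briarlake
Last habitat: Elkhorn with 93 animals

Round 1: Briarlake=12 Dunmere=20 Elkhorn=10 Fernhollow=13 Hollowpine=17 Juniper=21 → close Dunmere (overflow 14)
  20÷5 = 4 each, +1 to first 0
Round 2: Briarlake=16 Elkhorn=14 Fernhollow=17 Hollowpine=21 Juniper=25 → close Juniper (overflow 18)
  25÷4 = 6 each, +1 to first 1
Round 3: Briarlake=23 Elkhorn=20 Fernhollow=23 Hollowpine=27 → close Hollowpine (overflow 15)
  27÷3 = 9 each, +1 to first 0
Round 4: Briarlake=32 Elkhorn=29 Fernhollow=32 → close Fernhollow (overflow 23)
  32÷2 = 16 each, +1 to first 0
Round 5: Briarlake=48 Elkhorn=45 → close Briarlake (overflow 36)
  48÷1 = 48 each, +1 to first 0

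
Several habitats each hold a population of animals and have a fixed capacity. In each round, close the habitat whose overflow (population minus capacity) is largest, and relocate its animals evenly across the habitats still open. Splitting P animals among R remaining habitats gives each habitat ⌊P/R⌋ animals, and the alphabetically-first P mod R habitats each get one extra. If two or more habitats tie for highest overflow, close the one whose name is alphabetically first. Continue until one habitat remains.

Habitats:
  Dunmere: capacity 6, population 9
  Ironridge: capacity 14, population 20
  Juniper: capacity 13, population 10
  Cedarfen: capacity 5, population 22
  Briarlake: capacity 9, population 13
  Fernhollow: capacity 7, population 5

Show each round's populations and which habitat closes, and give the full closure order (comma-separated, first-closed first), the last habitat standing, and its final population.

Round 1: Briarlake=13 Cedarfen=22 Dunmere=9 Fernhollow=5 Ironridge=20 Juniper=10 → close Cedarfen (overflow 17)
  22÷5 = 4 each, +1 to first 2
Round 2: Briarlake=18 Dunmere=14 Fernhollow=9 Ironridge=24 Juniper=14 → close Ironridge (overflow 10)
  24÷4 = 6 each, +1 to first 0
Round 3: Briarlake=24 Dunmere=20 Fernhollow=15 Juniper=20 → close Briarlake (overflow 15)
  24÷3 = 8 each, +1 to first 0
Round 4: Dunmere=28 Fernhollow=23 Juniper=28 → close Dunmere (overflow 22)
  28÷2 = 14 each, +1 to first 0
Round 5: Fernhollow=37 Juniper=42 → close Fernhollow (overflow 30)
  37÷1 = 37 each, +1 to first 0

Closure order: Cedarfen, Ironridge, Briarlake, Dunmere, Fernhollow
Last habitat: Juniper with 79 animals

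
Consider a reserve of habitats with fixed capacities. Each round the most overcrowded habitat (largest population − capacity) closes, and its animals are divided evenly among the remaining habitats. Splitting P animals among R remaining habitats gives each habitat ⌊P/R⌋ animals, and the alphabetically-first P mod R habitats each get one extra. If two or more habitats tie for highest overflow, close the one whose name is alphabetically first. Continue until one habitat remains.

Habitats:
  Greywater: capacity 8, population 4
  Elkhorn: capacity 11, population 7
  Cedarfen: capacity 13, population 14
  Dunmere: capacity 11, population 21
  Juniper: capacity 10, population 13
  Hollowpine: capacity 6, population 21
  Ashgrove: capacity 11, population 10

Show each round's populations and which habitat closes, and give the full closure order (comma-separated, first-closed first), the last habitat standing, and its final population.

Round 1: Ashgrove=10 Cedarfen=14 Dunmere=21 Elkhorn=7 Greywater=4 Hollowpine=21 Juniper=13 → close Hollowpine (overflow 15)
  21÷6 = 3 each, +1 to first 3
Round 2: Ashgrove=14 Cedarfen=18 Dunmere=25 Elkhorn=10 Greywater=7 Juniper=16 → close Dunmere (overflow 14)
  25÷5 = 5 each, +1 to first 0
Round 3: Ashgrove=19 Cedarfen=23 Elkhorn=15 Greywater=12 Juniper=21 → close Juniper (overflow 11)
  21÷4 = 5 each, +1 to first 1
Round 4: Ashgrove=25 Cedarfen=28 Elkhorn=20 Greywater=17 → close Cedarfen (overflow 15)
  28÷3 = 9 each, +1 to first 1
Round 5: Ashgrove=35 Elkhorn=29 Greywater=26 → close Ashgrove (overflow 24)
  35÷2 = 17 each, +1 to first 1
Round 6: Elkhorn=47 Greywater=43 → close Elkhorn (overflow 36)
  47÷1 = 47 each, +1 to first 0

Closure order: Hollowpine, Dunmere, Juniper, Cedarfen, Ashgrove, Elkhorn
Last habitat: Greywater with 90 animals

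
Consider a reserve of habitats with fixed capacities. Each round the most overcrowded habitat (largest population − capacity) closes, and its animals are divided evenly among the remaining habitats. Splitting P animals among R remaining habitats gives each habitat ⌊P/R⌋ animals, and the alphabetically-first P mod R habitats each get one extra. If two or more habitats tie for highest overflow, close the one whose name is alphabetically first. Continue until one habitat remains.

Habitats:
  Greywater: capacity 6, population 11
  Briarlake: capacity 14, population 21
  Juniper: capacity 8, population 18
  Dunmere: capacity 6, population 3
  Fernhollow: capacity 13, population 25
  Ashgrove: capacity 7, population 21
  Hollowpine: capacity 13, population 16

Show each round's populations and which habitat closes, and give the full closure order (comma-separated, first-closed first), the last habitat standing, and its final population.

Round 1: Ashgrove=21 Briarlake=21 Dunmere=3 Fernhollow=25 Greywater=11 Hollowpine=16 Juniper=18 → close Ashgrove (overflow 14)
  21÷6 = 3 each, +1 to first 3
Round 2: Briarlake=25 Dunmere=7 Fernhollow=29 Greywater=14 Hollowpine=19 Juniper=21 → close Fernhollow (overflow 16)
  29÷5 = 5 each, +1 to first 4
Round 3: Briarlake=31 Dunmere=13 Greywater=20 Hollowpine=25 Juniper=26 → close Juniper (overflow 18)
  26÷4 = 6 each, +1 to first 2
Round 4: Briarlake=38 Dunmere=20 Greywater=26 Hollowpine=31 → close Briarlake (overflow 24)
  38÷3 = 12 each, +1 to first 2
Round 5: Dunmere=33 Greywater=39 Hollowpine=43 → close Greywater (overflow 33)
  39÷2 = 19 each, +1 to first 1
Round 6: Dunmere=53 Hollowpine=62 → close Hollowpine (overflow 49)
  62÷1 = 62 each, +1 to first 0

Closure order: Ashgrove, Fernhollow, Juniper, Briarlake, Greywater, Hollowpine
Last habitat: Dunmere with 115 animals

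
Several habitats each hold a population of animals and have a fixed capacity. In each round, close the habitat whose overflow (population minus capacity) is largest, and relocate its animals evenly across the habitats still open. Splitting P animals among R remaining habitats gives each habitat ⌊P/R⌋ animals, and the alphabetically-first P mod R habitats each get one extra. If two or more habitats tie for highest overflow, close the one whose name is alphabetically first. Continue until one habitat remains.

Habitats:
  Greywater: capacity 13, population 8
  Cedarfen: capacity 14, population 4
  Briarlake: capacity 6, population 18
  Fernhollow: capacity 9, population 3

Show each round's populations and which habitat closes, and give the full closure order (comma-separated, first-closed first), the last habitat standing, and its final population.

Closure order: Briarlake, Greywater, Fernhollow
Last habitat: Cedarfen with 33 animals

Round 1: Briarlake=18 Cedarfen=4 Fernhollow=3 Greywater=8 → close Briarlake (overflow 12)
  18÷3 = 6 each, +1 to first 0
Round 2: Cedarfen=10 Fernhollow=9 Greywater=14 → close Greywater (overflow 1)
  14÷2 = 7 each, +1 to first 0
Round 3: Cedarfen=17 Fernhollow=16 → close Fernhollow (overflow 7)
  16÷1 = 16 each, +1 to first 0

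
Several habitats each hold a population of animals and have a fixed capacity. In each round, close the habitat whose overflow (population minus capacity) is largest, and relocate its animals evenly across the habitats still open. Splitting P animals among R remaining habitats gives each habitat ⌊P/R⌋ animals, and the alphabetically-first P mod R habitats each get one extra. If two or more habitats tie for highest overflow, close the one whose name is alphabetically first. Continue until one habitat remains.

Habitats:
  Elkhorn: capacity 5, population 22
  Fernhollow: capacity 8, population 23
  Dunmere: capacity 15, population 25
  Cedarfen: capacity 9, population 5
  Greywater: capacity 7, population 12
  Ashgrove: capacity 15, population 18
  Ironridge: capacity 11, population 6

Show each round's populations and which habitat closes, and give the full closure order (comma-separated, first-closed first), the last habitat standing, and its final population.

Closure order: Elkhorn, Fernhollow, Dunmere, Ashgrove, Greywater, Cedarfen
Last habitat: Ironridge with 111 animals

Round 1: Ashgrove=18 Cedarfen=5 Dunmere=25 Elkhorn=22 Fernhollow=23 Greywater=12 Ironridge=6 → close Elkhorn (overflow 17)
  22÷6 = 3 each, +1 to first 4
Round 2: Ashgrove=22 Cedarfen=9 Dunmere=29 Fernhollow=27 Greywater=15 Ironridge=9 → close Fernhollow (overflow 19)
  27÷5 = 5 each, +1 to first 2
Round 3: Ashgrove=28 Cedarfen=15 Dunmere=34 Greywater=20 Ironridge=14 → close Dunmere (overflow 19)
  34÷4 = 8 each, +1 to first 2
Round 4: Ashgrove=37 Cedarfen=24 Greywater=28 Ironridge=22 → close Ashgrove (overflow 22)
  37÷3 = 12 each, +1 to first 1
Round 5: Cedarfen=37 Greywater=40 Ironridge=34 → close Greywater (overflow 33)
  40÷2 = 20 each, +1 to first 0
Round 6: Cedarfen=57 Ironridge=54 → close Cedarfen (overflow 48)
  57÷1 = 57 each, +1 to first 0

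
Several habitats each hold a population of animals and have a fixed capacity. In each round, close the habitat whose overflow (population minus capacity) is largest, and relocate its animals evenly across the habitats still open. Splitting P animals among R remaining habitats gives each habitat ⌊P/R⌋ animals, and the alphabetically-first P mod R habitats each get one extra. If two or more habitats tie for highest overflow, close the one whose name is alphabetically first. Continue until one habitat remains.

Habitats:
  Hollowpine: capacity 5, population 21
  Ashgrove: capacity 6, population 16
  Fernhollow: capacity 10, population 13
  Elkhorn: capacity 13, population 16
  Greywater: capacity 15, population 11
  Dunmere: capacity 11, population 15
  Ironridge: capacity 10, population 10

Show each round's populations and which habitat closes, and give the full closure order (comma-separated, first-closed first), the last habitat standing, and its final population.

Closure order: Hollowpine, Ashgrove, Dunmere, Elkhorn, Fernhollow, Ironridge
Last habitat: Greywater with 102 animals

Round 1: Ashgrove=16 Dunmere=15 Elkhorn=16 Fernhollow=13 Greywater=11 Hollowpine=21 Ironridge=10 → close Hollowpine (overflow 16)
  21÷6 = 3 each, +1 to first 3
Round 2: Ashgrove=20 Dunmere=19 Elkhorn=20 Fernhollow=16 Greywater=14 Ironridge=13 → close Ashgrove (overflow 14)
  20÷5 = 4 each, +1 to first 0
Round 3: Dunmere=23 Elkhorn=24 Fernhollow=20 Greywater=18 Ironridge=17 → close Dunmere (overflow 12)
  23÷4 = 5 each, +1 to first 3
Round 4: Elkhorn=30 Fernhollow=26 Greywater=24 Ironridge=22 → close Elkhorn (overflow 17)
  30÷3 = 10 each, +1 to first 0
Round 5: Fernhollow=36 Greywater=34 Ironridge=32 → close Fernhollow (overflow 26)
  36÷2 = 18 each, +1 to first 0
Round 6: Greywater=52 Ironridge=50 → close Ironridge (overflow 40)
  50÷1 = 50 each, +1 to first 0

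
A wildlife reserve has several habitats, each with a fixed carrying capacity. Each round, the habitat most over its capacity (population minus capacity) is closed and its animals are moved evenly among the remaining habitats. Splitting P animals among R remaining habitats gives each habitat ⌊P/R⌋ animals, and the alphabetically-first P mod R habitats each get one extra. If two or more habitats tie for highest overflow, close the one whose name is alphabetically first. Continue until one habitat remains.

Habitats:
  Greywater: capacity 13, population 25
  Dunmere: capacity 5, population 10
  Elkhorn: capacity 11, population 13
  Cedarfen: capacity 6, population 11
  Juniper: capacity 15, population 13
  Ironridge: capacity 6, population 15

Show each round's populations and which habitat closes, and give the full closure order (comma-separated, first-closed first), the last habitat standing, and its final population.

Round 1: Cedarfen=11 Dunmere=10 Elkhorn=13 Greywater=25 Ironridge=15 Juniper=13 → close Greywater (overflow 12)
  25÷5 = 5 each, +1 to first 0
Round 2: Cedarfen=16 Dunmere=15 Elkhorn=18 Ironridge=20 Juniper=18 → close Ironridge (overflow 14)
  20÷4 = 5 each, +1 to first 0
Round 3: Cedarfen=21 Dunmere=20 Elkhorn=23 Juniper=23 → close Cedarfen (overflow 15)
  21÷3 = 7 each, +1 to first 0
Round 4: Dunmere=27 Elkhorn=30 Juniper=30 → close Dunmere (overflow 22)
  27÷2 = 13 each, +1 to first 1
Round 5: Elkhorn=44 Juniper=43 → close Elkhorn (overflow 33)
  44÷1 = 44 each, +1 to first 0

Closure order: Greywater, Ironridge, Cedarfen, Dunmere, Elkhorn
Last habitat: Juniper with 87 animals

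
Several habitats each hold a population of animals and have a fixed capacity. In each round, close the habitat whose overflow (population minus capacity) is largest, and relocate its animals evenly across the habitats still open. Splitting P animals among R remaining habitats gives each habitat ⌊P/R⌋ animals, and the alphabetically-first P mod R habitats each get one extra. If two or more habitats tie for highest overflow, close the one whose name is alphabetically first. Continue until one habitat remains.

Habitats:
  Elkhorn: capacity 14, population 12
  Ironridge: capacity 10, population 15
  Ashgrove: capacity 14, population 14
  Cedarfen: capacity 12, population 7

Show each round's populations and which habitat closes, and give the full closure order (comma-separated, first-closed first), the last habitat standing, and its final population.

Closure order: Ironridge, Ashgrove, Elkhorn
Last habitat: Cedarfen with 48 animals

Round 1: Ashgrove=14 Cedarfen=7 Elkhorn=12 Ironridge=15 → close Ironridge (overflow 5)
  15÷3 = 5 each, +1 to first 0
Round 2: Ashgrove=19 Cedarfen=12 Elkhorn=17 → close Ashgrove (overflow 5)
  19÷2 = 9 each, +1 to first 1
Round 3: Cedarfen=22 Elkhorn=26 → close Elkhorn (overflow 12)
  26÷1 = 26 each, +1 to first 0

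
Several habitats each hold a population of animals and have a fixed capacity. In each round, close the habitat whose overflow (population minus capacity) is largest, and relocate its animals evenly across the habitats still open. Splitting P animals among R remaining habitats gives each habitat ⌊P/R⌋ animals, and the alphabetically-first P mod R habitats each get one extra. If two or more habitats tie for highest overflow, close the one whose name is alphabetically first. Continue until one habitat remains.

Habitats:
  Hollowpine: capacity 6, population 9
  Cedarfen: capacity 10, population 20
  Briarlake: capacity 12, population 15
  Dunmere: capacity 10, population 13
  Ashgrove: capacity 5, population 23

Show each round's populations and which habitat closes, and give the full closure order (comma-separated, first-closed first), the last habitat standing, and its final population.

Closure order: Ashgrove, Cedarfen, Briarlake, Dunmere
Last habitat: Hollowpine with 80 animals

Round 1: Ashgrove=23 Briarlake=15 Cedarfen=20 Dunmere=13 Hollowpine=9 → close Ashgrove (overflow 18)
  23÷4 = 5 each, +1 to first 3
Round 2: Briarlake=21 Cedarfen=26 Dunmere=19 Hollowpine=14 → close Cedarfen (overflow 16)
  26÷3 = 8 each, +1 to first 2
Round 3: Briarlake=30 Dunmere=28 Hollowpine=22 → close Briarlake (overflow 18)
  30÷2 = 15 each, +1 to first 0
Round 4: Dunmere=43 Hollowpine=37 → close Dunmere (overflow 33)
  43÷1 = 43 each, +1 to first 0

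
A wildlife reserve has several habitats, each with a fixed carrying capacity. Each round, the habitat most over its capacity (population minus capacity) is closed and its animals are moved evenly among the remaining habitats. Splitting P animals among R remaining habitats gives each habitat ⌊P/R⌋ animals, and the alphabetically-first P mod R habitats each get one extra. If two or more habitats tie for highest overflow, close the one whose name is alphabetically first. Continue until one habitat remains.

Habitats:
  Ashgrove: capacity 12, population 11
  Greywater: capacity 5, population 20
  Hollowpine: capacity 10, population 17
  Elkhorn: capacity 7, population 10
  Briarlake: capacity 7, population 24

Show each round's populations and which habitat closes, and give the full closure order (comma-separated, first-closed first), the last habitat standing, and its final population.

Closure order: Briarlake, Greywater, Hollowpine, Elkhorn
Last habitat: Ashgrove with 82 animals

Round 1: Ashgrove=11 Briarlake=24 Elkhorn=10 Greywater=20 Hollowpine=17 → close Briarlake (overflow 17)
  24÷4 = 6 each, +1 to first 0
Round 2: Ashgrove=17 Elkhorn=16 Greywater=26 Hollowpine=23 → close Greywater (overflow 21)
  26÷3 = 8 each, +1 to first 2
Round 3: Ashgrove=26 Elkhorn=25 Hollowpine=31 → close Hollowpine (overflow 21)
  31÷2 = 15 each, +1 to first 1
Round 4: Ashgrove=42 Elkhorn=40 → close Elkhorn (overflow 33)
  40÷1 = 40 each, +1 to first 0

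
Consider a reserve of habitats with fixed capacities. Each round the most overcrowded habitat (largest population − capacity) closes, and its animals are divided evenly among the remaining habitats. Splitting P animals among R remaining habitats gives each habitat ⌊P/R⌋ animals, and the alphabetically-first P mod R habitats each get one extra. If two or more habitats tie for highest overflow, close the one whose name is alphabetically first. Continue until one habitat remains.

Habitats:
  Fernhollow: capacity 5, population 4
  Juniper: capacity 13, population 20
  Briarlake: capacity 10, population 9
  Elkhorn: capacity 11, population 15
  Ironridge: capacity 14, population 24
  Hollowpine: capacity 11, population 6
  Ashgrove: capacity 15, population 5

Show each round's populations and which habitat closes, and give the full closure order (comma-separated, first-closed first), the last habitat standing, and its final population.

Closure order: Ironridge, Juniper, Elkhorn, Briarlake, Fernhollow, Hollowpine
Last habitat: Ashgrove with 83 animals

Round 1: Ashgrove=5 Briarlake=9 Elkhorn=15 Fernhollow=4 Hollowpine=6 Ironridge=24 Juniper=20 → close Ironridge (overflow 10)
  24÷6 = 4 each, +1 to first 0
Round 2: Ashgrove=9 Briarlake=13 Elkhorn=19 Fernhollow=8 Hollowpine=10 Juniper=24 → close Juniper (overflow 11)
  24÷5 = 4 each, +1 to first 4
Round 3: Ashgrove=14 Briarlake=18 Elkhorn=24 Fernhollow=13 Hollowpine=14 → close Elkhorn (overflow 13)
  24÷4 = 6 each, +1 to first 0
Round 4: Ashgrove=20 Briarlake=24 Fernhollow=19 Hollowpine=20 → close Briarlake (overflow 14)
  24÷3 = 8 each, +1 to first 0
Round 5: Ashgrove=28 Fernhollow=27 Hollowpine=28 → close Fernhollow (overflow 22)
  27÷2 = 13 each, +1 to first 1
Round 6: Ashgrove=42 Hollowpine=41 → close Hollowpine (overflow 30)
  41÷1 = 41 each, +1 to first 0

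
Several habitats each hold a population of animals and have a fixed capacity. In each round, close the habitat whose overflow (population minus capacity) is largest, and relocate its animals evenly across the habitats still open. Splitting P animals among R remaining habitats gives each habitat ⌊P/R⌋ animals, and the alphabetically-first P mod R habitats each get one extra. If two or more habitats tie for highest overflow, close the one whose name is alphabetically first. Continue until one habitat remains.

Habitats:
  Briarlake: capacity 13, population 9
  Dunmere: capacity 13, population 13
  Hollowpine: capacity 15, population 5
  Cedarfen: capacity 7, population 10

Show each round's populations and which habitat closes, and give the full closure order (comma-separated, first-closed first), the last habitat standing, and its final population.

Closure order: Cedarfen, Dunmere, Briarlake
Last habitat: Hollowpine with 37 animals

Round 1: Briarlake=9 Cedarfen=10 Dunmere=13 Hollowpine=5 → close Cedarfen (overflow 3)
  10÷3 = 3 each, +1 to first 1
Round 2: Briarlake=13 Dunmere=16 Hollowpine=8 → close Dunmere (overflow 3)
  16÷2 = 8 each, +1 to first 0
Round 3: Briarlake=21 Hollowpine=16 → close Briarlake (overflow 8)
  21÷1 = 21 each, +1 to first 0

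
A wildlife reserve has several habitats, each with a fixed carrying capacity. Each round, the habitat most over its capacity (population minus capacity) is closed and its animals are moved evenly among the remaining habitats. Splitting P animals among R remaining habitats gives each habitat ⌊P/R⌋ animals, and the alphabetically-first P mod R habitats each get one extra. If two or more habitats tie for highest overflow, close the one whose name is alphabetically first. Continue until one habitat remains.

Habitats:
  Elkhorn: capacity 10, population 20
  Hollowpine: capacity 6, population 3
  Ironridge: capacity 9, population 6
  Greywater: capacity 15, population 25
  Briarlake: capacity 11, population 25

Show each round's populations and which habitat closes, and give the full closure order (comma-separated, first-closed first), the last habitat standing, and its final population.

Closure order: Briarlake, Elkhorn, Greywater, Hollowpine
Last habitat: Ironridge with 79 animals

Round 1: Briarlake=25 Elkhorn=20 Greywater=25 Hollowpine=3 Ironridge=6 → close Briarlake (overflow 14)
  25÷4 = 6 each, +1 to first 1
Round 2: Elkhorn=27 Greywater=31 Hollowpine=9 Ironridge=12 → close Elkhorn (overflow 17)
  27÷3 = 9 each, +1 to first 0
Round 3: Greywater=40 Hollowpine=18 Ironridge=21 → close Greywater (overflow 25)
  40÷2 = 20 each, +1 to first 0
Round 4: Hollowpine=38 Ironridge=41 → close Hollowpine (overflow 32)
  38÷1 = 38 each, +1 to first 0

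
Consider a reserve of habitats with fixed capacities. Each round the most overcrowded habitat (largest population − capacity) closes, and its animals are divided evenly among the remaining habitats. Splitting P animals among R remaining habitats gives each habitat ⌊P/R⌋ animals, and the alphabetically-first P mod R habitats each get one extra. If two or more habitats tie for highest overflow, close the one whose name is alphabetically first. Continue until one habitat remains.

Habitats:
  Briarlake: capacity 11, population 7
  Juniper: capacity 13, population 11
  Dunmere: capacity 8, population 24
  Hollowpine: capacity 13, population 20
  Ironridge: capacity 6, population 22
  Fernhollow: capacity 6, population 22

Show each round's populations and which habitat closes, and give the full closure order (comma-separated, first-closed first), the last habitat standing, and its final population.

Round 1: Briarlake=7 Dunmere=24 Fernhollow=22 Hollowpine=20 Ironridge=22 Juniper=11 → close Dunmere (overflow 16)
  24÷5 = 4 each, +1 to first 4
Round 2: Briarlake=12 Fernhollow=27 Hollowpine=25 Ironridge=27 Juniper=15 → close Fernhollow (overflow 21)
  27÷4 = 6 each, +1 to first 3
Round 3: Briarlake=19 Hollowpine=32 Ironridge=34 Juniper=21 → close Ironridge (overflow 28)
  34÷3 = 11 each, +1 to first 1
Round 4: Briarlake=31 Hollowpine=43 Juniper=32 → close Hollowpine (overflow 30)
  43÷2 = 21 each, +1 to first 1
Round 5: Briarlake=53 Juniper=53 → close Briarlake (overflow 42)
  53÷1 = 53 each, +1 to first 0

Closure order: Dunmere, Fernhollow, Ironridge, Hollowpine, Briarlake
Last habitat: Juniper with 106 animals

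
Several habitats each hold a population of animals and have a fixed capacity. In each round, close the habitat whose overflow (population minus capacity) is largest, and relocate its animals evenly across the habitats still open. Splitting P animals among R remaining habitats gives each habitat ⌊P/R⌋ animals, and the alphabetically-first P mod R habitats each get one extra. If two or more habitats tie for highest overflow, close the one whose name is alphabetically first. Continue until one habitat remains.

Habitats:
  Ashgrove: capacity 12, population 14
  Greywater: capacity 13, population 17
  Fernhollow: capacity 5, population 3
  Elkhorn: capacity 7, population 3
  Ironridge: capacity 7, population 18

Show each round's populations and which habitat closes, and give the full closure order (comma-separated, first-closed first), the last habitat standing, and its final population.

Closure order: Ironridge, Greywater, Ashgrove, Fernhollow
Last habitat: Elkhorn with 55 animals

Round 1: Ashgrove=14 Elkhorn=3 Fernhollow=3 Greywater=17 Ironridge=18 → close Ironridge (overflow 11)
  18÷4 = 4 each, +1 to first 2
Round 2: Ashgrove=19 Elkhorn=8 Fernhollow=7 Greywater=21 → close Greywater (overflow 8)
  21÷3 = 7 each, +1 to first 0
Round 3: Ashgrove=26 Elkhorn=15 Fernhollow=14 → close Ashgrove (overflow 14)
  26÷2 = 13 each, +1 to first 0
Round 4: Elkhorn=28 Fernhollow=27 → close Fernhollow (overflow 22)
  27÷1 = 27 each, +1 to first 0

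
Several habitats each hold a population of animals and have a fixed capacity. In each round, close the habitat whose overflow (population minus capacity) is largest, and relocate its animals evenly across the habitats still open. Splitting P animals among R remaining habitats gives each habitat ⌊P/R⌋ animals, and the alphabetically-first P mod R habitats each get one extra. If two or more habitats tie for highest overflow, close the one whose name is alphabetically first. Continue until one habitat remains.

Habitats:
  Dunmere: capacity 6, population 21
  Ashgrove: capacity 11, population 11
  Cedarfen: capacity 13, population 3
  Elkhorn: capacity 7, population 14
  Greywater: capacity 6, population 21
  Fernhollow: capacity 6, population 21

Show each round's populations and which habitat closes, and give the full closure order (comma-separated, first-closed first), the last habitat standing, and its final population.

Round 1: Ashgrove=11 Cedarfen=3 Dunmere=21 Elkhorn=14 Fernhollow=21 Greywater=21 → close Dunmere (overflow 15)
  21÷5 = 4 each, +1 to first 1
Round 2: Ashgrove=16 Cedarfen=7 Elkhorn=18 Fernhollow=25 Greywater=25 → close Fernhollow (overflow 19)
  25÷4 = 6 each, +1 to first 1
Round 3: Ashgrove=23 Cedarfen=13 Elkhorn=24 Greywater=31 → close Greywater (overflow 25)
  31÷3 = 10 each, +1 to first 1
Round 4: Ashgrove=34 Cedarfen=23 Elkhorn=34 → close Elkhorn (overflow 27)
  34÷2 = 17 each, +1 to first 0
Round 5: Ashgrove=51 Cedarfen=40 → close Ashgrove (overflow 40)
  51÷1 = 51 each, +1 to first 0

Closure order: Dunmere, Fernhollow, Greywater, Elkhorn, Ashgrove
Last habitat: Cedarfen with 91 animals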